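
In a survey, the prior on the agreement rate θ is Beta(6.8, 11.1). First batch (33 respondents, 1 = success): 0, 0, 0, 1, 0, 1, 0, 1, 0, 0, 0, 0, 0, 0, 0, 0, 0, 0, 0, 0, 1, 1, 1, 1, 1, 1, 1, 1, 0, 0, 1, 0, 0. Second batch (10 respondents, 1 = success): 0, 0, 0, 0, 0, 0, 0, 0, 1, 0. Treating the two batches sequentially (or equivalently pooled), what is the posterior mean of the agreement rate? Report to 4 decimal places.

The Beta prior is conjugate to a Binomial/Bernoulli likelihood; the update adds successes to α and failures to β.
After batch 1: Beta(6.8+12, 11.1+21) = Beta(18.8, 32.1).
After batch 2: Beta(18.8+1, 32.1+9) = Beta(19.8, 41.1).
Posterior mean = α/(α+β) = 19.8/60.9 = 0.3251.

0.3251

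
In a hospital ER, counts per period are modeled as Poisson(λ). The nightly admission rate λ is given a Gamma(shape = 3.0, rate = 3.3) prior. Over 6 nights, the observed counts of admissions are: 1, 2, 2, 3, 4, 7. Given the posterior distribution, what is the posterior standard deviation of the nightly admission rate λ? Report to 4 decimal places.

0.5043

With a Gamma(shape α, rate β) prior, the Poisson likelihood is conjugate: the posterior is Gamma(α + ΣXᵢ, β + n).
Sum of counts S = 19 over n = 6 nights.
Posterior: Gamma(α+S, β+n) = Gamma(3.0+19, 3.3+6) = Gamma(22.0, 9.3).
SD = √α/β = √22.0/9.3 = 0.5043.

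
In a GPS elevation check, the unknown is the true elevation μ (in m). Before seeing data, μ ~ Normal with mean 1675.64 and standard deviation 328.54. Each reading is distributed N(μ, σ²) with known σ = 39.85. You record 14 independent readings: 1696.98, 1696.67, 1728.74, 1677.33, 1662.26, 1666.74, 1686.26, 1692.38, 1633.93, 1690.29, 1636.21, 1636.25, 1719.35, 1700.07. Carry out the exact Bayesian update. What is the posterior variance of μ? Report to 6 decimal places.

113.311102

For Normal data with known variance σ², a Normal(μ₀, σ₀²) prior on μ is conjugate. Posterior precision = 1/σ₀² + n/σ²; posterior mean is the precision-weighted average of μ₀ and x̄.
σ₀² = 328.54² = 107938.5316, σ² = 39.85² = 1588.0225; σ² + n·σ₀² = 1588.0225 + 14·107938.5316 = 1512727.4649.
Posterior precision = 1/σ₀² + n/σ² = 1/107938.5316 + 14/1588.0225 = (σ² + n·σ₀²)/(σ₀²σ²) = 1512727.4649/(107938.5316·1588.0225); posterior variance σₙ² = σ₀²σ²/(σ² + n·σ₀²) = 107938.5316·1588.0225/1512727.4649 = 113.311102.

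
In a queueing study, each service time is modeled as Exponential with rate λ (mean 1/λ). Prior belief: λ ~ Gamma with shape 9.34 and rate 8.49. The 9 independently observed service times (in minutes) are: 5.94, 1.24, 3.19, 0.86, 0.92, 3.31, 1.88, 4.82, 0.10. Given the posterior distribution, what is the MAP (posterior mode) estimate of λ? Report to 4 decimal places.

0.5639

With a Gamma(shape α, rate β) prior on the exponential rate λ, the posterior after n observations with total T = Σxᵢ is Gamma(α+n, β+T).
Sum of observations T = 22.26 minutes; n = 9.
Posterior: Gamma(9.34+9, 8.49+22.26) = Gamma(18.34, 30.75).
Mode = (α−1)/β = 0.5639.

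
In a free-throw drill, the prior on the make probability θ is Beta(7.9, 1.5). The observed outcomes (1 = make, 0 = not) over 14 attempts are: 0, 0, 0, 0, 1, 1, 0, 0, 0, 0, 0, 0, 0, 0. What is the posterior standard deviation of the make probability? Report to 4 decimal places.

0.1000

The Beta prior is conjugate to a Binomial/Bernoulli likelihood; the update adds successes to α and failures to β.
Posterior: Beta(α+k, β+n−k) = Beta(7.9+2, 1.5+12) = Beta(9.9, 13.5).
Var = αβ/((α+β)²(α+β+1)) = 9.9·13.5/(23.4²·24.4) = 0.01000340; SD = √0.01000340 = 0.1000.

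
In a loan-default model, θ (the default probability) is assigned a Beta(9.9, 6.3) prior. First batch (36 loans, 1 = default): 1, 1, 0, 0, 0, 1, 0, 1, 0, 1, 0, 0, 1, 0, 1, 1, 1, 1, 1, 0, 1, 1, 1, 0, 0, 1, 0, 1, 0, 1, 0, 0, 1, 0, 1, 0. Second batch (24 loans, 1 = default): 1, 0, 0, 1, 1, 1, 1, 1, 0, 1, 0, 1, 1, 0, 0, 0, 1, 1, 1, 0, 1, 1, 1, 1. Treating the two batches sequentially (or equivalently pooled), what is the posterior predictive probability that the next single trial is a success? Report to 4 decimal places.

0.5892

The Beta prior is conjugate to a Binomial/Bernoulli likelihood; the update adds successes to α and failures to β.
After batch 1: Beta(9.9+19, 6.3+17) = Beta(28.9, 23.3).
After batch 2: Beta(28.9+16, 23.3+8) = Beta(44.9, 31.3).
For a single future Bernoulli trial, P(success | data) = α/(α+β) = 0.5892.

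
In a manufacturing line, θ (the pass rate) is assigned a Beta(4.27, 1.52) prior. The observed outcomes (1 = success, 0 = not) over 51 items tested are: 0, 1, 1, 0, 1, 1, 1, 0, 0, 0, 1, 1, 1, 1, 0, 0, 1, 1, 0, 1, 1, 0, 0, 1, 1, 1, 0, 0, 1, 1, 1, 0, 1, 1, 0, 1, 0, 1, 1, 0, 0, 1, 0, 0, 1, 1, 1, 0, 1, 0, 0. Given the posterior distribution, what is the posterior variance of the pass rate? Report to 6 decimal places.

0.004198

The Beta prior is conjugate to a Binomial/Bernoulli likelihood; the update adds successes to α and failures to β.
Posterior: Beta(α+k, β+n−k) = Beta(4.27+29, 1.52+22) = Beta(33.27, 23.52).
Var = αβ/((α+β)²(α+β+1)) = 33.27·23.52/(56.79²·57.79) = 0.004198.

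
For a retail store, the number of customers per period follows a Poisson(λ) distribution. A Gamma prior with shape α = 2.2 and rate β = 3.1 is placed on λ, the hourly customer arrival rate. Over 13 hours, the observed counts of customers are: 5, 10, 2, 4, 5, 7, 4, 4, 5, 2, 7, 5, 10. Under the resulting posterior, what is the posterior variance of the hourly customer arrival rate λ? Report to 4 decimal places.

0.2785

With a Gamma(shape α, rate β) prior, the Poisson likelihood is conjugate: the posterior is Gamma(α + ΣXᵢ, β + n).
Sum of counts S = 70 over n = 13 hours.
Posterior: Gamma(α+S, β+n) = Gamma(2.2+70, 3.1+13) = Gamma(72.2, 16.1).
Var = α/β² = 72.2/16.1² = 0.2785.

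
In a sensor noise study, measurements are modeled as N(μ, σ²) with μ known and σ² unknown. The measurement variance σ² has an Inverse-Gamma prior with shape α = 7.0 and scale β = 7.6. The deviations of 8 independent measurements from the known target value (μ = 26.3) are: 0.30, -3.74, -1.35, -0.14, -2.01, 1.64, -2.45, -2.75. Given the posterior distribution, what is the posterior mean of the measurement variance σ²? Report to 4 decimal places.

With known mean μ and an Inverse-Gamma(α, β) prior on σ², the Normal likelihood is conjugate: posterior is Inv-Gamma(α + n/2, β + Σ(xᵢ−μ)²/2).
Σ(xᵢ−μ)² = (0.30)² + (-3.74)² + (-1.35)² + (-0.14)² + (-2.01)² + (1.64)² + (-2.45)² + (-2.75)² = 36.2144.
Posterior: Inv-Gamma(7.0 + 8/2, 7.6 + 36.2144/2) = Inv-Gamma(11.00, 25.70720).
E[σ²|data] = β/(α−1) = 25.70720/10.00 = 2.5707.

2.5707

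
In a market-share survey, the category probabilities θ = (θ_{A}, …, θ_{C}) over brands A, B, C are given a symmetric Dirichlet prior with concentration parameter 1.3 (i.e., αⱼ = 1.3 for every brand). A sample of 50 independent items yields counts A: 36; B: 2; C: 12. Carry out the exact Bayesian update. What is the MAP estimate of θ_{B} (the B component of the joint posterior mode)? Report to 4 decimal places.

The Dirichlet prior is conjugate to the Multinomial likelihood: each posterior αⱼ = prior αⱼ + observed count nⱼ.
Posterior concentration: (37.3, 3.3, 13.3), total = 53.9.
Joint mode component: (α_{B}−1)/(Σα−K) = 2.3/50.9 = 0.0452.

0.0452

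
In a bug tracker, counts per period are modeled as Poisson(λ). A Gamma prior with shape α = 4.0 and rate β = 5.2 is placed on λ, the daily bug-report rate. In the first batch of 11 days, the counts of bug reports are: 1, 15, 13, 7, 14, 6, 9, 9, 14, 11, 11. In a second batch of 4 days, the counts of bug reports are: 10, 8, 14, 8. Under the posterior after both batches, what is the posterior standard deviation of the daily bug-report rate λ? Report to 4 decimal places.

0.6143

With a Gamma(shape α, rate β) prior, the Poisson likelihood is conjugate: the posterior is Gamma(α + ΣXᵢ, β + n).
Batch 1: sum of counts S = 110 over n = 11 days.
After batch 1: Gamma(α+S, β+n) = Gamma(4.0+110, 5.2+11) = Gamma(114.0, 16.2).
Batch 2: sum of counts S = 40 over n = 4 days.
After batch 2: Gamma(α+S, β+n) = Gamma(114.0+40, 16.2+4) = Gamma(154.0, 20.2).
SD = √α/β = √154.0/20.2 = 0.6143.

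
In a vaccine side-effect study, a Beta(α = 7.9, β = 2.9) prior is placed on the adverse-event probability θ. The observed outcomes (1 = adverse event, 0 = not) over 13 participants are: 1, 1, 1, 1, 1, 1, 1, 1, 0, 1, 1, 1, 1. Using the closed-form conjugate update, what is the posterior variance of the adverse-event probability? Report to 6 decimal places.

0.005525

The Beta prior is conjugate to a Binomial/Bernoulli likelihood; the update adds successes to α and failures to β.
Posterior: Beta(α+k, β+n−k) = Beta(7.9+12, 2.9+1) = Beta(19.9, 3.9).
Var = αβ/((α+β)²(α+β+1)) = 19.9·3.9/(23.8²·24.8) = 0.005525.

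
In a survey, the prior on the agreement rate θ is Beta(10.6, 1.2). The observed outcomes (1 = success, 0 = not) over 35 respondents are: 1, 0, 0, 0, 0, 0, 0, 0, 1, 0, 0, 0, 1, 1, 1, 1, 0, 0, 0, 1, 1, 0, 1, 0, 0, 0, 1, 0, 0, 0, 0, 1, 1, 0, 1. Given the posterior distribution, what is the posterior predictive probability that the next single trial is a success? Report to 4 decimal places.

0.5043

The Beta prior is conjugate to a Binomial/Bernoulli likelihood; the update adds successes to α and failures to β.
Posterior: Beta(α+k, β+n−k) = Beta(10.6+13, 1.2+22) = Beta(23.6, 23.2).
For a single future Bernoulli trial, P(success | data) = α/(α+β) = 0.5043.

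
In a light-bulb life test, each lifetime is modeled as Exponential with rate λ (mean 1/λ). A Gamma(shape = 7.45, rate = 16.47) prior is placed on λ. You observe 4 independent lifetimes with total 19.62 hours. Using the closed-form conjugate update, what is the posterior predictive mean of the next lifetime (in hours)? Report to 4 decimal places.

3.4536

With a Gamma(shape α, rate β) prior on the exponential rate λ, the posterior after n observations with total T = Σxᵢ is Gamma(α+n, β+T).
Posterior: Gamma(7.45+4, 16.47+19.62) = Gamma(11.45, 36.09).
The predictive distribution for the next observation is Lomax; its mean is β/(α−1) = 36.09/10.45 = 3.4536.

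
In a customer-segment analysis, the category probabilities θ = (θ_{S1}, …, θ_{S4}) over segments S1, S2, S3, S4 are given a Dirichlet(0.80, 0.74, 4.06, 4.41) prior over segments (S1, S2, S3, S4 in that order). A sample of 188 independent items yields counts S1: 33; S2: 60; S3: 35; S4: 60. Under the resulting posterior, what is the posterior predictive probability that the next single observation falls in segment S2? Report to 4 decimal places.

0.3068

The Dirichlet prior is conjugate to the Multinomial likelihood: each posterior αⱼ = prior αⱼ + observed count nⱼ.
Posterior concentration: (33.80, 60.74, 39.06, 64.41), total = 198.01.
P(next = S2 | data) = α_{S2}/Σα = 0.3068.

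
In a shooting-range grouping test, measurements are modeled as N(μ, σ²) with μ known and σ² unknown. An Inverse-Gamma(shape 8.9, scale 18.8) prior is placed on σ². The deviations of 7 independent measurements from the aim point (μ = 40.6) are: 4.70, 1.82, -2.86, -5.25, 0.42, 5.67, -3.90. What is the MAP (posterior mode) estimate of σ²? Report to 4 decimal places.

With known mean μ and an Inverse-Gamma(α, β) prior on σ², the Normal likelihood is conjugate: posterior is Inv-Gamma(α + n/2, β + Σ(xᵢ−μ)²/2).
Σ(xᵢ−μ)² = (4.70)² + (1.82)² + (-2.86)² + (-5.25)² + (0.42)² + (5.67)² + (-3.90)² = 108.6798.
Posterior: Inv-Gamma(8.9 + 7/2, 18.8 + 108.6798/2) = Inv-Gamma(12.40, 73.13990).
Mode = β/(α+1) = 73.13990/13.40 = 5.4582.

5.4582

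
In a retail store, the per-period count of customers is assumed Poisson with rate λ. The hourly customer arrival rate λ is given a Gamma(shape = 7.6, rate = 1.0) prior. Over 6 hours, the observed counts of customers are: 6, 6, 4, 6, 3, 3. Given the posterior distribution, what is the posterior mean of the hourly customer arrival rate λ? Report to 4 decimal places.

With a Gamma(shape α, rate β) prior, the Poisson likelihood is conjugate: the posterior is Gamma(α + ΣXᵢ, β + n).
Sum of counts S = 28 over n = 6 hours.
Posterior: Gamma(α+S, β+n) = Gamma(7.6+28, 1.0+6) = Gamma(35.6, 7.0).
Posterior mean = α/β = 35.6/7.0 = 5.0857.

5.0857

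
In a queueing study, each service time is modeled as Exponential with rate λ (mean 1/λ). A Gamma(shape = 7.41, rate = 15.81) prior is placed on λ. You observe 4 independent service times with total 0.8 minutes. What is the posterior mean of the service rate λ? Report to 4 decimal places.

0.6869

With a Gamma(shape α, rate β) prior on the exponential rate λ, the posterior after n observations with total T = Σxᵢ is Gamma(α+n, β+T).
Posterior: Gamma(7.41+4, 15.81+0.8) = Gamma(11.41, 16.61).
Posterior mean of λ = α/β = 11.41/16.61 = 0.6869.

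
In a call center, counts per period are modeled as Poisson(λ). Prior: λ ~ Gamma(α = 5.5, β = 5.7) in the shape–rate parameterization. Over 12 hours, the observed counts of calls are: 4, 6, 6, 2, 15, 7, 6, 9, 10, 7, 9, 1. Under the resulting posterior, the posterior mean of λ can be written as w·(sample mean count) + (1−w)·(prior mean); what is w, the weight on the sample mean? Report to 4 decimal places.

With a Gamma(shape α, rate β) prior, the Poisson likelihood is conjugate: the posterior is Gamma(α + ΣXᵢ, β + n).
Posterior mean = (α₀+S)/(β₀+n) = [n/(β₀+n)]·(S/n) + [β₀/(β₀+n)]·(α₀/β₀), so only n and β₀ enter the weight.
Weight on data w = n/(β₀+n) = 12/(5.7+12) = 12/17.7 = 0.6780.

0.6780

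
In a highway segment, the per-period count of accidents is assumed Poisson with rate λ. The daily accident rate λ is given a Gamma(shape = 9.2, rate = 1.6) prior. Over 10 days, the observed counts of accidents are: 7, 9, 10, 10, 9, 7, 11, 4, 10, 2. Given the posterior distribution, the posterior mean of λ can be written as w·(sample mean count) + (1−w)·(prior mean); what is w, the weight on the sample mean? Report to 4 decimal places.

0.8621

With a Gamma(shape α, rate β) prior, the Poisson likelihood is conjugate: the posterior is Gamma(α + ΣXᵢ, β + n).
Posterior mean = (α₀+S)/(β₀+n) = [n/(β₀+n)]·(S/n) + [β₀/(β₀+n)]·(α₀/β₀), so only n and β₀ enter the weight.
Weight on data w = n/(β₀+n) = 10/(1.6+10) = 10/11.6 = 0.8621.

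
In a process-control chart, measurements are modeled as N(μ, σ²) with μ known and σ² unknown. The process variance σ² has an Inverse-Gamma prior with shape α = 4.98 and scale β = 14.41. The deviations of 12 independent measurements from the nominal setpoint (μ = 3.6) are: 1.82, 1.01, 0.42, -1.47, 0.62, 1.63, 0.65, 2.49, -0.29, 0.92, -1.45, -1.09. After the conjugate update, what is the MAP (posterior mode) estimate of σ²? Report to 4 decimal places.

2.0607

With known mean μ and an Inverse-Gamma(α, β) prior on σ², the Normal likelihood is conjugate: posterior is Inv-Gamma(α + n/2, β + Σ(xᵢ−μ)²/2).
Σ(xᵢ−μ)² = (1.82)² + (1.01)² + (0.42)² + (-1.47)² + (0.62)² + (1.63)² + (0.65)² + (2.49)² + (-0.29)² + (0.92)² + (-1.45)² + (-1.09)² = 20.5548.
Posterior: Inv-Gamma(4.98 + 12/2, 14.41 + 20.5548/2) = Inv-Gamma(10.98, 24.68740).
Mode = β/(α+1) = 24.68740/11.98 = 2.0607.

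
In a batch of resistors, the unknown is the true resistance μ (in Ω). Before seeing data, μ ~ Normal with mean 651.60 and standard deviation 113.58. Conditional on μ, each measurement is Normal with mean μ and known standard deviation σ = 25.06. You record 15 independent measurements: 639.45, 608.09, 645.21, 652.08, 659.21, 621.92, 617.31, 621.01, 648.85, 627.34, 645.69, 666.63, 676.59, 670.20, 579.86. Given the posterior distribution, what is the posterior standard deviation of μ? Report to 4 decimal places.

For Normal data with known variance σ², a Normal(μ₀, σ₀²) prior on μ is conjugate. Posterior precision = 1/σ₀² + n/σ²; posterior mean is the precision-weighted average of μ₀ and x̄.
σ₀² = 113.58² = 12900.4164, σ² = 25.06² = 628.0036; σ² + n·σ₀² = 628.0036 + 15·12900.4164 = 194134.2496.
Posterior precision = 1/σ₀² + n/σ² = 1/12900.4164 + 15/628.0036 = (σ² + n·σ₀²)/(σ₀²σ²) = 194134.2496/(12900.4164·628.0036); posterior variance σₙ² = σ₀²σ²/(σ² + n·σ₀²) = 12900.4164·628.0036/194134.2496 = 41.731472.
Posterior SD = √σₙ² = √(12900.4164·628.0036/194134.2496) = 6.4600.

6.4600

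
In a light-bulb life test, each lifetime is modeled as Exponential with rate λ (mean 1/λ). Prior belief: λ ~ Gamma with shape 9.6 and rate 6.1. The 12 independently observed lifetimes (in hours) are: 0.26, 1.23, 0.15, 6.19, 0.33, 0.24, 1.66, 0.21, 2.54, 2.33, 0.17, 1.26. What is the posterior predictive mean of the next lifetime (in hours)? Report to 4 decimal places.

With a Gamma(shape α, rate β) prior on the exponential rate λ, the posterior after n observations with total T = Σxᵢ is Gamma(α+n, β+T).
Sum of observations T = 16.57 hours; n = 12.
Posterior: Gamma(9.6+12, 6.1+16.57) = Gamma(21.6, 22.67).
The predictive distribution for the next observation is Lomax; its mean is β/(α−1) = 22.67/20.6 = 1.1005.

1.1005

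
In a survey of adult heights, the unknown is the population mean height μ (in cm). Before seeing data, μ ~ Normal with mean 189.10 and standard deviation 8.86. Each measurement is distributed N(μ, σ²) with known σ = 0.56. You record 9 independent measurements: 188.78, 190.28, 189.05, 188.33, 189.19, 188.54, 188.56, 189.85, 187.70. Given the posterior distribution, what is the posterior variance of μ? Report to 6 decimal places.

0.034829

For Normal data with known variance σ², a Normal(μ₀, σ₀²) prior on μ is conjugate. Posterior precision = 1/σ₀² + n/σ²; posterior mean is the precision-weighted average of μ₀ and x̄.
σ₀² = 8.86² = 78.4996, σ² = 0.56² = 0.3136; σ² + n·σ₀² = 0.3136 + 9·78.4996 = 706.81.
Posterior precision = 1/σ₀² + n/σ² = 1/78.4996 + 9/0.3136 = (σ² + n·σ₀²)/(σ₀²σ²) = 706.81/(78.4996·0.3136); posterior variance σₙ² = σ₀²σ²/(σ² + n·σ₀²) = 78.4996·0.3136/706.81 = 0.034829.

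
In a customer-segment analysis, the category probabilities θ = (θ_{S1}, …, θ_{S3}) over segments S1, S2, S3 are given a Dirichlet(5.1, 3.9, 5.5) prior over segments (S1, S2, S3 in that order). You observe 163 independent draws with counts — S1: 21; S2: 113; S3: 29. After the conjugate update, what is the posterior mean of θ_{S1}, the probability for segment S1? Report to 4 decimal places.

0.1470

The Dirichlet prior is conjugate to the Multinomial likelihood: each posterior αⱼ = prior αⱼ + observed count nⱼ.
Posterior concentration: (26.1, 116.9, 34.5), total = 177.5.
E[θ_{S1}|data] = α_{S1}/Σα = 26.1/177.5 = 0.1470.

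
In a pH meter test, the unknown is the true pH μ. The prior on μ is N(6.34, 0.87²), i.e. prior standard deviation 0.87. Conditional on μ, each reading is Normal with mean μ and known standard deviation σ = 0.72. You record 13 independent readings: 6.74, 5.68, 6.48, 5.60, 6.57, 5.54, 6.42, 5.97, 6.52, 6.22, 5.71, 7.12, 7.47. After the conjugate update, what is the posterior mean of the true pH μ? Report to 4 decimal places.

6.3122

For Normal data with known variance σ², a Normal(μ₀, σ₀²) prior on μ is conjugate. Posterior precision = 1/σ₀² + n/σ²; posterior mean is the precision-weighted average of μ₀ and x̄.
Σxᵢ = 6.74 + 5.68 + 6.48 + 5.60 + 6.57 + 5.54 + 6.42 + 5.97 + 6.52 + 6.22 + 5.71 + 7.12 + 7.47 = 82.04, so n·x̄ = 82.04.
σ₀² = 0.87² = 0.7569, σ² = 0.72² = 0.5184; σ² + n·σ₀² = 0.5184 + 13·0.7569 = 10.3581.
Posterior mean = (μ₀/σ₀² + n·x̄/σ²)/(1/σ₀² + n/σ²) = (σ²·μ₀ + σ₀²·n·x̄)/(σ² + n·σ₀²) = (0.5184·6.34 + 0.7569·82.04)/10.3581 = 65.382732/10.3581 = 6.3122.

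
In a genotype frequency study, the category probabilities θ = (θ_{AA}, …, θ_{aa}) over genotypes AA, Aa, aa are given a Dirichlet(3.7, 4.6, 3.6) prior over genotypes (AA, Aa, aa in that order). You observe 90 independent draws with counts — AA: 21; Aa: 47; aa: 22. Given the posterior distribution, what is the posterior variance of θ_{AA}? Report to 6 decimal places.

0.001785

The Dirichlet prior is conjugate to the Multinomial likelihood: each posterior αⱼ = prior αⱼ + observed count nⱼ.
Posterior concentration: (24.7, 51.6, 25.6), total = 101.9.
Var[θ_j] = α_j(Σα−α_j)/((Σα)²(Σα+1)) = 24.7·77.2/(101.9²·102.9) = 0.001785.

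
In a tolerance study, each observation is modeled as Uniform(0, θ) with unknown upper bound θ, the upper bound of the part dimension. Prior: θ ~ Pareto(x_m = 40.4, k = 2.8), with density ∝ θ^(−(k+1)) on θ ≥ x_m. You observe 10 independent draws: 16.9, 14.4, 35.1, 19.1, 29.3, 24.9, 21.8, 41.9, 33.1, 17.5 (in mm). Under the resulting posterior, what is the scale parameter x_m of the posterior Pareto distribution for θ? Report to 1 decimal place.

A Pareto(scale x_m, shape k) prior on the upper bound θ of Uniform(0, θ) is conjugate: posterior is Pareto(max(x_m, max xᵢ), k + n).
Sample maximum = 41.9; prior scale x_m = 40.4 → posterior scale = max = 41.9.
Posterior shape = 2.8 + 10 = 12.8.
Posterior scale x_m = 41.9.

41.9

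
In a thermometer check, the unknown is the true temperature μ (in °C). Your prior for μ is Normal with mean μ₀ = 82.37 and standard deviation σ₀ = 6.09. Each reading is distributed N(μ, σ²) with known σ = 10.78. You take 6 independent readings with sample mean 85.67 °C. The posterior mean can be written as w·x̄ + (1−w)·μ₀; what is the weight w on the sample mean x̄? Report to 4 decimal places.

For Normal data with known variance σ², a Normal(μ₀, σ₀²) prior on μ is conjugate. Posterior precision = 1/σ₀² + n/σ²; posterior mean is the precision-weighted average of μ₀ and x̄.
σ₀² = 6.09² = 37.0881, σ² = 10.78² = 116.2084. Prior precision 1/σ₀² = 1/37.0881; data precision n/σ² = 6/116.2084.
w = (n/σ²)/(1/σ₀² + n/σ²) = n·σ₀²/(σ² + n·σ₀²) = 6·37.0881/(116.2084 + 6·37.0881) = 222.5286/338.737 = 0.6569.

0.6569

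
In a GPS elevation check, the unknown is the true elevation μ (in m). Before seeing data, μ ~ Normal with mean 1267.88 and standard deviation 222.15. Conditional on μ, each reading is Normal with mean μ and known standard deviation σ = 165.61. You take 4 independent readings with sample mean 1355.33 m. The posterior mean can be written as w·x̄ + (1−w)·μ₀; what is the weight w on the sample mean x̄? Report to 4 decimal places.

0.8780

For Normal data with known variance σ², a Normal(μ₀, σ₀²) prior on μ is conjugate. Posterior precision = 1/σ₀² + n/σ²; posterior mean is the precision-weighted average of μ₀ and x̄.
σ₀² = 222.15² = 49350.6225, σ² = 165.61² = 27426.6721. Prior precision 1/σ₀² = 1/49350.6225; data precision n/σ² = 4/27426.6721.
w = (n/σ²)/(1/σ₀² + n/σ²) = n·σ₀²/(σ² + n·σ₀²) = 4·49350.6225/(27426.6721 + 4·49350.6225) = 197402.49/224829.1621 = 0.8780.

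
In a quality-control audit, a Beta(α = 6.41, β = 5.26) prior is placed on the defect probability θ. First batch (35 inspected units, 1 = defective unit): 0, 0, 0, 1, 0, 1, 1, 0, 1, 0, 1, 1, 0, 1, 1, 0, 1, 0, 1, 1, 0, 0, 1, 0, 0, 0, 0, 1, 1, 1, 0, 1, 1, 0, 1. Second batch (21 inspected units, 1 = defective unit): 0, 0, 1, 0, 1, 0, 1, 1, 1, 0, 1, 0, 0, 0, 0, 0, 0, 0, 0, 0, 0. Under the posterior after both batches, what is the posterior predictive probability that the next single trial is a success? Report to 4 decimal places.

0.4494

The Beta prior is conjugate to a Binomial/Bernoulli likelihood; the update adds successes to α and failures to β.
After batch 1: Beta(6.41+18, 5.26+17) = Beta(24.41, 22.26).
After batch 2: Beta(24.41+6, 22.26+15) = Beta(30.41, 37.26).
For a single future Bernoulli trial, P(success | data) = α/(α+β) = 0.4494.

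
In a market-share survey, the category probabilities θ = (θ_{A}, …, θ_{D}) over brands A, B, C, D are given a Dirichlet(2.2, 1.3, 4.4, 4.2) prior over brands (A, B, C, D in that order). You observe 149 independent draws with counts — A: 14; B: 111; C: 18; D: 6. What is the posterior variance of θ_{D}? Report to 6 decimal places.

The Dirichlet prior is conjugate to the Multinomial likelihood: each posterior αⱼ = prior αⱼ + observed count nⱼ.
Posterior concentration: (16.2, 112.3, 22.4, 10.2), total = 161.1.
Var[θ_j] = α_j(Σα−α_j)/((Σα)²(Σα+1)) = 10.2·150.9/(161.1²·162.1) = 0.000366.

0.000366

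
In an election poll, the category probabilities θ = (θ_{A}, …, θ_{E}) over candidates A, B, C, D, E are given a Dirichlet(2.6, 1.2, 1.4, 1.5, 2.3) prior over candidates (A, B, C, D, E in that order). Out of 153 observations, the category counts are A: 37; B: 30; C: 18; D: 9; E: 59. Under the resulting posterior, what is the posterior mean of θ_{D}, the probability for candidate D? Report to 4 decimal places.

The Dirichlet prior is conjugate to the Multinomial likelihood: each posterior αⱼ = prior αⱼ + observed count nⱼ.
Posterior concentration: (39.6, 31.2, 19.4, 10.5, 61.3), total = 162.0.
E[θ_{D}|data] = α_{D}/Σα = 10.5/162.0 = 0.0648.

0.0648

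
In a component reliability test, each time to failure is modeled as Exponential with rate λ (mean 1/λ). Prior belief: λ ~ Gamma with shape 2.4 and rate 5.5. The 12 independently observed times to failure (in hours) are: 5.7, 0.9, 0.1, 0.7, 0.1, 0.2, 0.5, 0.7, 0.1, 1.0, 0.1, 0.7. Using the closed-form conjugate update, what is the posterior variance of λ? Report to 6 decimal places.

With a Gamma(shape α, rate β) prior on the exponential rate λ, the posterior after n observations with total T = Σxᵢ is Gamma(α+n, β+T).
Sum of observations T = 10.8 hours; n = 12.
Posterior: Gamma(2.4+12, 5.5+10.8) = Gamma(14.4, 16.3).
Var = α/β² = 0.054199.

0.054199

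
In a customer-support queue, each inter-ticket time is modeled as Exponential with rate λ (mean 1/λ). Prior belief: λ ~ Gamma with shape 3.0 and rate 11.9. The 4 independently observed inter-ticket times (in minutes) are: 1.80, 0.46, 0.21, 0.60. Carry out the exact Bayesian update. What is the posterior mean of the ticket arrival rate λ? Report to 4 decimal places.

With a Gamma(shape α, rate β) prior on the exponential rate λ, the posterior after n observations with total T = Σxᵢ is Gamma(α+n, β+T).
Sum of observations T = 3.07 minutes; n = 4.
Posterior: Gamma(3.0+4, 11.9+3.07) = Gamma(7.0, 14.97).
Posterior mean of λ = α/β = 7.0/14.97 = 0.4676.

0.4676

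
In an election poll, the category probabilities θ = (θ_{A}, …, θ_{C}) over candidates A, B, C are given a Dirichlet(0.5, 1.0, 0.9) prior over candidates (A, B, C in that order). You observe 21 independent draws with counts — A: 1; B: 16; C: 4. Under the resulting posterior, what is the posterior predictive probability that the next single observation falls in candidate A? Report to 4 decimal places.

0.0641

The Dirichlet prior is conjugate to the Multinomial likelihood: each posterior αⱼ = prior αⱼ + observed count nⱼ.
Posterior concentration: (1.5, 17.0, 4.9), total = 23.4.
P(next = A | data) = α_{A}/Σα = 0.0641.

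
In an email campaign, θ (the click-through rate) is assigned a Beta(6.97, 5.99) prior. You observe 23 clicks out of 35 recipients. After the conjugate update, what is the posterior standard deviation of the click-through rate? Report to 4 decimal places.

0.0692

The Beta prior is conjugate to a Binomial/Bernoulli likelihood; the update adds successes to α and failures to β.
Posterior: Beta(α+k, β+n−k) = Beta(6.97+23, 5.99+12) = Beta(29.97, 17.99).
Var = αβ/((α+β)²(α+β+1)) = 29.97·17.99/(47.96²·48.96) = 0.00478760; SD = √0.00478760 = 0.0692.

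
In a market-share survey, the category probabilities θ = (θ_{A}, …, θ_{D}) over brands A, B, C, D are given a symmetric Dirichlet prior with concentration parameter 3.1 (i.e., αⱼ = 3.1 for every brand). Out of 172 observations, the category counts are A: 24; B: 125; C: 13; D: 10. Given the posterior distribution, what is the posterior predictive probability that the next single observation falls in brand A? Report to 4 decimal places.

0.1470

The Dirichlet prior is conjugate to the Multinomial likelihood: each posterior αⱼ = prior αⱼ + observed count nⱼ.
Posterior concentration: (27.1, 128.1, 16.1, 13.1), total = 184.4.
P(next = A | data) = α_{A}/Σα = 0.1470.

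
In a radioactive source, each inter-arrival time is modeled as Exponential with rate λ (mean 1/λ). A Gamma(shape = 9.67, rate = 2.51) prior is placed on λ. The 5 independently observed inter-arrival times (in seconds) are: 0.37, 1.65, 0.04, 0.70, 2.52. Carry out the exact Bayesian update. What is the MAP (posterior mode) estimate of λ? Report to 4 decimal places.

1.7548

With a Gamma(shape α, rate β) prior on the exponential rate λ, the posterior after n observations with total T = Σxᵢ is Gamma(α+n, β+T).
Sum of observations T = 5.28 seconds; n = 5.
Posterior: Gamma(9.67+5, 2.51+5.28) = Gamma(14.67, 7.79).
Mode = (α−1)/β = 1.7548.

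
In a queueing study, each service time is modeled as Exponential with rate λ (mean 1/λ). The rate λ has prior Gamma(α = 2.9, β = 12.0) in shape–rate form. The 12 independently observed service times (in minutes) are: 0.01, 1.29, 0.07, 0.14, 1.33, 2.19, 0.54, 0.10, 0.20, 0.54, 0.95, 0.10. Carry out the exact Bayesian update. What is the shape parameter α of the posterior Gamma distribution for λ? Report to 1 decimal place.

14.9

With a Gamma(shape α, rate β) prior on the exponential rate λ, the posterior after n observations with total T = Σxᵢ is Gamma(α+n, β+T).
Sum of observations T = 7.46 minutes; n = 12.
Posterior: Gamma(2.9+12, 12.0+7.46) = Gamma(14.9, 19.46).
Posterior α = 14.9.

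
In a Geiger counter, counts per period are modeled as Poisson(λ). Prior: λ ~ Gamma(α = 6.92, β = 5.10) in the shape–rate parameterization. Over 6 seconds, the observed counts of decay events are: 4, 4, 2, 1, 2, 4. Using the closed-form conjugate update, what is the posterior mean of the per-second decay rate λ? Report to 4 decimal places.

2.1550

With a Gamma(shape α, rate β) prior, the Poisson likelihood is conjugate: the posterior is Gamma(α + ΣXᵢ, β + n).
Sum of counts S = 17 over n = 6 seconds.
Posterior: Gamma(α+S, β+n) = Gamma(6.92+17, 5.10+6) = Gamma(23.92, 11.10).
Posterior mean = α/β = 23.92/11.10 = 2.1550.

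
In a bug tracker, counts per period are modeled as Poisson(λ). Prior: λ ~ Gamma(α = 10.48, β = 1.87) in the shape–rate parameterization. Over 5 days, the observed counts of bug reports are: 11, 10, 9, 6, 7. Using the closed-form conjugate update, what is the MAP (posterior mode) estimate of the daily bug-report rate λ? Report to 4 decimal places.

With a Gamma(shape α, rate β) prior, the Poisson likelihood is conjugate: the posterior is Gamma(α + ΣXᵢ, β + n).
Sum of counts S = 43 over n = 5 days.
Posterior: Gamma(α+S, β+n) = Gamma(10.48+43, 1.87+5) = Gamma(53.48, 6.87).
Mode of Gamma(α,β) for α≥1 is (α−1)/β = 52.48/6.87 = 7.6390.

7.6390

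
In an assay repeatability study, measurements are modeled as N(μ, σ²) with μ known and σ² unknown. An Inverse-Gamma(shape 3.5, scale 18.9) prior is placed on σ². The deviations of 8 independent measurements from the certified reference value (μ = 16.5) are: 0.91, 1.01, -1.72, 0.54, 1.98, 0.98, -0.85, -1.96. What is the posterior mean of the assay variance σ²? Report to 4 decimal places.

4.0264

With known mean μ and an Inverse-Gamma(α, β) prior on σ², the Normal likelihood is conjugate: posterior is Inv-Gamma(α + n/2, β + Σ(xᵢ−μ)²/2).
Σ(xᵢ−μ)² = (0.91)² + (1.01)² + (-1.72)² + (0.54)² + (1.98)² + (0.98)² + (-0.85)² + (-1.96)² = 14.5431.
Posterior: Inv-Gamma(3.5 + 8/2, 18.9 + 14.5431/2) = Inv-Gamma(7.50, 26.17155).
E[σ²|data] = β/(α−1) = 26.17155/6.50 = 4.0264.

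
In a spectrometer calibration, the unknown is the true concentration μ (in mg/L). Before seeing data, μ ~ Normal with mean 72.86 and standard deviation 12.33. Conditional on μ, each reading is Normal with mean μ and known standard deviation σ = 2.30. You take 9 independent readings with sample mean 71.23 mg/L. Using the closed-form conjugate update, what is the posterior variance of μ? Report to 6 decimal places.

0.585514

For Normal data with known variance σ², a Normal(μ₀, σ₀²) prior on μ is conjugate. Posterior precision = 1/σ₀² + n/σ²; posterior mean is the precision-weighted average of μ₀ and x̄.
σ₀² = 12.33² = 152.0289, σ² = 2.30² = 5.29; σ² + n·σ₀² = 5.29 + 9·152.0289 = 1373.5501.
Posterior precision = 1/σ₀² + n/σ² = 1/152.0289 + 9/5.29 = (σ² + n·σ₀²)/(σ₀²σ²) = 1373.5501/(152.0289·5.29); posterior variance σₙ² = σ₀²σ²/(σ² + n·σ₀²) = 152.0289·5.29/1373.5501 = 0.585514.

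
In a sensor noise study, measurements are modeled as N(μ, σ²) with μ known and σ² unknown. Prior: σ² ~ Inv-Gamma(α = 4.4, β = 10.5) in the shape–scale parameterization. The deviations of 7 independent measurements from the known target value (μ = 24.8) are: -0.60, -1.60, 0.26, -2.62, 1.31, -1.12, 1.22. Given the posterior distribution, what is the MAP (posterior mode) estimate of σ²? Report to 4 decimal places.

1.9838

With known mean μ and an Inverse-Gamma(α, β) prior on σ², the Normal likelihood is conjugate: posterior is Inv-Gamma(α + n/2, β + Σ(xᵢ−μ)²/2).
Σ(xᵢ−μ)² = (-0.60)² + (-1.60)² + (0.26)² + (-2.62)² + (1.31)² + (-1.12)² + (1.22)² = 14.3109.
Posterior: Inv-Gamma(4.4 + 7/2, 10.5 + 14.3109/2) = Inv-Gamma(7.90, 17.65545).
Mode = β/(α+1) = 17.65545/8.90 = 1.9838.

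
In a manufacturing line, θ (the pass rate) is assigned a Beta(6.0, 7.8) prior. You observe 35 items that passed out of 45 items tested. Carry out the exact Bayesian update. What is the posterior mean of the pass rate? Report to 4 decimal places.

The Beta prior is conjugate to a Binomial/Bernoulli likelihood; the update adds successes to α and failures to β.
Posterior: Beta(α+k, β+n−k) = Beta(6.0+35, 7.8+10) = Beta(41.0, 17.8).
Posterior mean = α/(α+β) = 41.0/58.8 = 0.6973.

0.6973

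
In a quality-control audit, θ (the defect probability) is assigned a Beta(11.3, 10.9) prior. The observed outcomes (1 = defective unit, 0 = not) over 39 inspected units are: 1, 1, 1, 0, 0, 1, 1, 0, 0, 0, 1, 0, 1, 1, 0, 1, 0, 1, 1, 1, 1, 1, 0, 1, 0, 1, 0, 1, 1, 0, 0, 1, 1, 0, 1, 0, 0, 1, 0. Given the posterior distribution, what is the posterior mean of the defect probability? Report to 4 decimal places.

0.5441

The Beta prior is conjugate to a Binomial/Bernoulli likelihood; the update adds successes to α and failures to β.
Posterior: Beta(α+k, β+n−k) = Beta(11.3+22, 10.9+17) = Beta(33.3, 27.9).
Posterior mean = α/(α+β) = 33.3/61.2 = 0.5441.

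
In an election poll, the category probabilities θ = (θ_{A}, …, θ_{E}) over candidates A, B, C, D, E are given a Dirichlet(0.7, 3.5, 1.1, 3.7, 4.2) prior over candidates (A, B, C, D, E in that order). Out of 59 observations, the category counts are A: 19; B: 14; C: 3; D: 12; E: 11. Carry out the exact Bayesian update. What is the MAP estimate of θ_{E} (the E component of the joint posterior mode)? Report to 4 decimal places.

The Dirichlet prior is conjugate to the Multinomial likelihood: each posterior αⱼ = prior αⱼ + observed count nⱼ.
Posterior concentration: (19.7, 17.5, 4.1, 15.7, 15.2), total = 72.2.
Joint mode component: (α_{E}−1)/(Σα−K) = 14.2/67.2 = 0.2113.

0.2113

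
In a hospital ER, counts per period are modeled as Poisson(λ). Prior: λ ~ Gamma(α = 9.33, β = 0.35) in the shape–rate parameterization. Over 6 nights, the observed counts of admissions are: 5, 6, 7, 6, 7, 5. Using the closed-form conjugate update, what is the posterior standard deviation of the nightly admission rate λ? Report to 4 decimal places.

1.0603

With a Gamma(shape α, rate β) prior, the Poisson likelihood is conjugate: the posterior is Gamma(α + ΣXᵢ, β + n).
Sum of counts S = 36 over n = 6 nights.
Posterior: Gamma(α+S, β+n) = Gamma(9.33+36, 0.35+6) = Gamma(45.33, 6.35).
SD = √α/β = √45.33/6.35 = 1.0603.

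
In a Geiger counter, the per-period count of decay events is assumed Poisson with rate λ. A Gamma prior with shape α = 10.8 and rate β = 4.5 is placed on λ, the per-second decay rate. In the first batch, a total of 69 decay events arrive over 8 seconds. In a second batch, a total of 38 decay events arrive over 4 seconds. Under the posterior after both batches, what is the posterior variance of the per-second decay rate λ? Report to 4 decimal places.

0.4327

With a Gamma(shape α, rate β) prior, the Poisson likelihood is conjugate: the posterior is Gamma(α + ΣXᵢ, β + n).
After batch 1: Gamma(α+S, β+n) = Gamma(10.8+69, 4.5+8) = Gamma(79.8, 12.5).
After batch 2: Gamma(α+S, β+n) = Gamma(79.8+38, 12.5+4) = Gamma(117.8, 16.5).
Var = α/β² = 117.8/16.5² = 0.4327.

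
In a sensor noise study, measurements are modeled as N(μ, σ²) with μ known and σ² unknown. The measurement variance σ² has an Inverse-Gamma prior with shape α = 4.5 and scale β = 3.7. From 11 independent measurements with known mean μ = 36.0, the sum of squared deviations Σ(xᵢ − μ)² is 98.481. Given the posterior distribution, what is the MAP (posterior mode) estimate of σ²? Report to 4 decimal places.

4.8128

With known mean μ and an Inverse-Gamma(α, β) prior on σ², the Normal likelihood is conjugate: posterior is Inv-Gamma(α + n/2, β + Σ(xᵢ−μ)²/2).
Posterior: Inv-Gamma(4.5 + 11/2, 3.7 + 98.481/2) = Inv-Gamma(10.00, 52.9405).
Mode = β/(α+1) = 52.9405/11.00 = 4.8128.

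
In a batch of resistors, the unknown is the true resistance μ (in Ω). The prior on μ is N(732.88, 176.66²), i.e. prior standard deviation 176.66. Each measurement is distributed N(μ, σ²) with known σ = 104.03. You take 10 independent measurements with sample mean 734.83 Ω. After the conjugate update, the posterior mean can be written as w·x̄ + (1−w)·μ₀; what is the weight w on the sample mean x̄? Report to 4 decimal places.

For Normal data with known variance σ², a Normal(μ₀, σ₀²) prior on μ is conjugate. Posterior precision = 1/σ₀² + n/σ²; posterior mean is the precision-weighted average of μ₀ and x̄.
σ₀² = 176.66² = 31208.7556, σ² = 104.03² = 10822.2409. Prior precision 1/σ₀² = 1/31208.7556; data precision n/σ² = 10/10822.2409.
w = (n/σ²)/(1/σ₀² + n/σ²) = n·σ₀²/(σ² + n·σ₀²) = 10·31208.7556/(10822.2409 + 10·31208.7556) = 312087.556/322909.7969 = 0.9665.

0.9665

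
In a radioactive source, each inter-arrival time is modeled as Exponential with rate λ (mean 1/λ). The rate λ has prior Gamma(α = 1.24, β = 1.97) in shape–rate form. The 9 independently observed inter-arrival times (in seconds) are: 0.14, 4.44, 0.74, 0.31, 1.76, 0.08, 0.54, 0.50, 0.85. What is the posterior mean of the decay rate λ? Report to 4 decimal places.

With a Gamma(shape α, rate β) prior on the exponential rate λ, the posterior after n observations with total T = Σxᵢ is Gamma(α+n, β+T).
Sum of observations T = 9.36 seconds; n = 9.
Posterior: Gamma(1.24+9, 1.97+9.36) = Gamma(10.24, 11.33).
Posterior mean of λ = α/β = 10.24/11.33 = 0.9038.

0.9038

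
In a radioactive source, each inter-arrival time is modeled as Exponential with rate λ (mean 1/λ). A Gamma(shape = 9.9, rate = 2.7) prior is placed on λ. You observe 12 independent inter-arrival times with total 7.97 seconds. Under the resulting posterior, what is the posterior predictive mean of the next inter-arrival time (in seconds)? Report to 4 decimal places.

With a Gamma(shape α, rate β) prior on the exponential rate λ, the posterior after n observations with total T = Σxᵢ is Gamma(α+n, β+T).
Posterior: Gamma(9.9+12, 2.7+7.97) = Gamma(21.9, 10.67).
The predictive distribution for the next observation is Lomax; its mean is β/(α−1) = 10.67/20.9 = 0.5105.

0.5105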